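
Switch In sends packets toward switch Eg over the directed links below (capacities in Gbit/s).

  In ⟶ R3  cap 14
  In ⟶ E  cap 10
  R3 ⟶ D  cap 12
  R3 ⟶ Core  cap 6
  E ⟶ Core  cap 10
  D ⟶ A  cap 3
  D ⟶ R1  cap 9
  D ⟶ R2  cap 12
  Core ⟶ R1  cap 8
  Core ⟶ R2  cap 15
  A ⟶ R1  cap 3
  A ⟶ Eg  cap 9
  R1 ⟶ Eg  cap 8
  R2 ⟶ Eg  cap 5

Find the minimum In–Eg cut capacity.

16

Augment In→R3→D→A→Eg: bottleneck 3, flow now 3.
Augment In→R3→D→R1→Eg: bottleneck 8, flow now 11.
Augment In→R3→D→R2→Eg: bottleneck 1, flow now 12.
Augment In→R3→Core→R2→Eg: bottleneck 2, flow now 14.
Augment In→E→Core→R2→Eg: bottleneck 2, flow now 16.
No augmenting path remains; maximum flow = 16.
By max-flow min-cut, the minimum cut capacity equals the max flow.
In the residual graph, reachable from In: {In, R3, E, D, Core, R1, R2}.
Min-cut edges: D→A (3), R1→Eg (8), R2→Eg (5); capacity 3 + 8 + 5 = 16.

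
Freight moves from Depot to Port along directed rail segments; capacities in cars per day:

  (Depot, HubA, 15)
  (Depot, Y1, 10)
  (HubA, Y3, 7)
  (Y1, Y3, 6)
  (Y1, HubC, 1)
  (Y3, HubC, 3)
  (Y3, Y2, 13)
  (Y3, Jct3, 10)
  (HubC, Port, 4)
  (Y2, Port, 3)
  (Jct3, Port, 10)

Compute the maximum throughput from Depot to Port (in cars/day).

14

Augment Depot→Y1→HubC→Port: bottleneck 1, flow now 1.
Augment Depot→HubA→Y3→HubC→Port: bottleneck 3, flow now 4.
Augment Depot→HubA→Y3→Y2→Port: bottleneck 3, flow now 7.
Augment Depot→HubA→Y3→Jct3→Port: bottleneck 1, flow now 8.
Augment Depot→Y1→Y3→Jct3→Port: bottleneck 6, flow now 14.
No augmenting path remains; maximum flow = 14.
In the residual graph, reachable from Depot: {Depot, HubA, Y1}.
Min-cut edges: HubA→Y3 (7), Y1→Y3 (6), Y1→HubC (1); capacity 7 + 6 + 1 = 14.
This cut is saturated, so no flow can exceed 14.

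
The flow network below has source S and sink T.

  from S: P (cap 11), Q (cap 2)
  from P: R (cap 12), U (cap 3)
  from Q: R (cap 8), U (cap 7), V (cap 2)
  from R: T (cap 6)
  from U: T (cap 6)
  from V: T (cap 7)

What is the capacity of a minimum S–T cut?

11

Augment S→P→R→T: bottleneck 6, flow now 6.
Augment S→P→U→T: bottleneck 3, flow now 9.
Augment S→Q→U→T: bottleneck 2, flow now 11.
No augmenting path remains; maximum flow = 11.
By max-flow min-cut, the minimum cut capacity equals the max flow.
In the residual graph, reachable from S: {S, P, R}.
Min-cut edges: S→Q (2), P→U (3), R→T (6); capacity 2 + 3 + 6 = 11.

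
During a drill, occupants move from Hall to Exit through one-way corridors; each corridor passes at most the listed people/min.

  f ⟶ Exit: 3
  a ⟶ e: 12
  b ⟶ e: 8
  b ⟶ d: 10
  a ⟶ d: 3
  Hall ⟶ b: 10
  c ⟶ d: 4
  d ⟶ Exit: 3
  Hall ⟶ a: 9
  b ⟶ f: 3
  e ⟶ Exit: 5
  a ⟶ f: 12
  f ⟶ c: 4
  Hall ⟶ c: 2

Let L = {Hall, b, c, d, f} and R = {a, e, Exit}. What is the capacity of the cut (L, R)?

Edges leaving {Hall, b, c, d, f}: Hall→a (9), b→e (8), d→Exit (3), f→Exit (3).
Cut capacity = 9 + 8 + 3 + 3 = 23.

23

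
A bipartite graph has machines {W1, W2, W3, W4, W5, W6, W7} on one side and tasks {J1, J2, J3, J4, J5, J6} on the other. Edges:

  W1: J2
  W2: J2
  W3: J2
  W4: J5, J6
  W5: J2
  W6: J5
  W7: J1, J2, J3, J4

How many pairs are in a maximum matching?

4

Unit-capacity flow: source→left, listed edges, right→sink; max matching = max flow.
Augmenting path W1→J2 (+1); matched 1.
Augmenting path W4→J5 (+1); matched 2.
Augmenting path W7→J1 (+1); matched 3.
Augmenting path W6→J5→W4→J6 (+1); matched 4.
No augmenting path remains; maximum matching = 4.
König certificate: {W4, W6, W7, J2} is a vertex cover of size 4 (every listed pair touches it), so no matching can be larger.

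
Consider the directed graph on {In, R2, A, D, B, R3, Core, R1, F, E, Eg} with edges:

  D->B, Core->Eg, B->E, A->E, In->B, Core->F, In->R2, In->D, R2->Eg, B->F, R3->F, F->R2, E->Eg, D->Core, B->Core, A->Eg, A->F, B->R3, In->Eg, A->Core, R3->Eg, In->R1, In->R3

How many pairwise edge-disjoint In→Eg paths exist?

Assign every edge capacity 1; by Menger, the answer equals the max flow.
Path In→Eg (+1); total 1.
Path In→R2→Eg (+1); total 2.
Path In→R3→Eg (+1); total 3.
Path In→D→Core→Eg (+1); total 4.
Path In→B→E→Eg (+1); total 5.
No residual In→Eg path; max flow = 5.
Certifying cut of size 5: {In→B, In→D, In→Eg, In→R2, In→R3}.

5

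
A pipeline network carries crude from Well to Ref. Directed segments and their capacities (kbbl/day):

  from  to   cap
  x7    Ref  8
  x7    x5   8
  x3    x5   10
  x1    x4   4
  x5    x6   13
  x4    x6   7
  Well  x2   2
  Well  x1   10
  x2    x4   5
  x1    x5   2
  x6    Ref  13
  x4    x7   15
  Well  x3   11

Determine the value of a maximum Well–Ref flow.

Augment Well→x1→x4→x6→Ref: bottleneck 4, flow now 4.
Augment Well→x1→x5→x6→Ref: bottleneck 2, flow now 6.
Augment Well→x2→x4→x6→Ref: bottleneck 2, flow now 8.
Augment Well→x3→x5→x6→Ref: bottleneck 5, flow now 13.
Augment Well→x3→x5→x6→x4→x7→Ref: bottleneck 5, flow now 18. (uses reverse residual edge)
No augmenting path remains; maximum flow = 18.
In the residual graph, reachable from Well: {Well, x1, x3}.
Min-cut edges: Well→x2 (2), x1→x4 (4), x1→x5 (2), x3→x5 (10); capacity 2 + 4 + 2 + 10 = 18.
This cut is saturated, so no flow can exceed 18.

18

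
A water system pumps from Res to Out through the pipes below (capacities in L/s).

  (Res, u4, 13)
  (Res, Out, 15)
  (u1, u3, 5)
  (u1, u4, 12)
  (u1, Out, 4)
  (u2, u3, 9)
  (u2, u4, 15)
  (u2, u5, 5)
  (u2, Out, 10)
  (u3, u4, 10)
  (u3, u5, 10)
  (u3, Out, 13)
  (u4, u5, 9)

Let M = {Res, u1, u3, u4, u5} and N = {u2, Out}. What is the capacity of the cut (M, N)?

Edges leaving {Res, u1, u3, u4, u5}: Res→Out (15), u1→Out (4), u3→Out (13).
Cut capacity = 15 + 4 + 13 = 32.

32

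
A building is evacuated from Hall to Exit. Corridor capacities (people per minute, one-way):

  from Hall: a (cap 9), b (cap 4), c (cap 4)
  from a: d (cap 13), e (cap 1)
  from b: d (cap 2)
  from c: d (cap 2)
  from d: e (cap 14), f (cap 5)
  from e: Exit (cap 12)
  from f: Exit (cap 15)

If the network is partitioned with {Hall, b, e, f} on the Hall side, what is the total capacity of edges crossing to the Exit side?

42

Edges leaving {Hall, b, e, f}: Hall→a (9), Hall→c (4), b→d (2), e→Exit (12), f→Exit (15).
Cut capacity = 9 + 4 + 2 + 12 + 15 = 42.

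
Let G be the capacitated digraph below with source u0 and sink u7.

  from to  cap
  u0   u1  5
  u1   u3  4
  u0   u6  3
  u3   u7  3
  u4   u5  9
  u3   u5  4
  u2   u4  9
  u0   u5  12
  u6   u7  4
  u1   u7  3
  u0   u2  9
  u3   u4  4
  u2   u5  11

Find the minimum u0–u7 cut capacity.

8

Augment u0→u1→u7: bottleneck 3, flow now 3.
Augment u0→u6→u7: bottleneck 3, flow now 6.
Augment u0→u1→u3→u7: bottleneck 2, flow now 8.
No augmenting path remains; maximum flow = 8.
By max-flow min-cut, the minimum cut capacity equals the max flow.
In the residual graph, reachable from u0: {u0, u2, u4, u5}.
Min-cut edges: u0→u1 (5), u0→u6 (3); capacity 5 + 3 = 8.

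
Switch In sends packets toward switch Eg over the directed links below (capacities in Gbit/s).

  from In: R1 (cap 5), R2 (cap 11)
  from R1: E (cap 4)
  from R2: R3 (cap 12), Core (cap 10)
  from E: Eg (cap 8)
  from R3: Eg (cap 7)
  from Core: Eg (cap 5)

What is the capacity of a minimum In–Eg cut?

Augment In→R1→E→Eg: bottleneck 4, flow now 4.
Augment In→R2→R3→Eg: bottleneck 7, flow now 11.
Augment In→R2→Core→Eg: bottleneck 4, flow now 15.
No augmenting path remains; maximum flow = 15.
By max-flow min-cut, the minimum cut capacity equals the max flow.
In the residual graph, reachable from In: {In, R1}.
Min-cut edges: In→R2 (11), R1→E (4); capacity 11 + 4 = 15.

15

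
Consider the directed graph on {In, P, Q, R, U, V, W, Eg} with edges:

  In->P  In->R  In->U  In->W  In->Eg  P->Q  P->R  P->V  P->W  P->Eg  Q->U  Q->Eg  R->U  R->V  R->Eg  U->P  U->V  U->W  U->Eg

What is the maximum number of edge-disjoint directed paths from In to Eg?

Assign every edge capacity 1; by Menger, the answer equals the max flow.
Path In→Eg (+1); total 1.
Path In→P→Eg (+1); total 2.
Path In→R→Eg (+1); total 3.
Path In→U→Eg (+1); total 4.
No residual In→Eg path; max flow = 4.
Certifying cut of size 4: {In→Eg, In→P, In→R, In→U}.

4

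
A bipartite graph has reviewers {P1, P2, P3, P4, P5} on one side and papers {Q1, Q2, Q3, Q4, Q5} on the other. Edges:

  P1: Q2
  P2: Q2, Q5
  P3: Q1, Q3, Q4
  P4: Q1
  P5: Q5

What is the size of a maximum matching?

Unit-capacity flow: source→left, listed edges, right→sink; max matching = max flow.
Augmenting path P1→Q2 (+1); matched 1.
Augmenting path P2→Q5 (+1); matched 2.
Augmenting path P3→Q1 (+1); matched 3.
Augmenting path P4→Q1→P3→Q3 (+1); matched 4.
No augmenting path remains; maximum matching = 4.
König certificate: {P3, P4, Q2, Q5} is a vertex cover of size 4 (every listed pair touches it), so no matching can be larger.

4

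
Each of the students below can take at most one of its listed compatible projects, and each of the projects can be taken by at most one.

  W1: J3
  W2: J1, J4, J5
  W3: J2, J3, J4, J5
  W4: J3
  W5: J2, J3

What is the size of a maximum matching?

Unit-capacity flow: source→left, listed edges, right→sink; max matching = max flow.
Augmenting path W1→J3 (+1); matched 1.
Augmenting path W2→J1 (+1); matched 2.
Augmenting path W3→J2 (+1); matched 3.
Augmenting path W5→J2→W3→J4 (+1); matched 4.
No augmenting path remains; maximum matching = 4.
König certificate: {W2, W3, W5, J3} is a vertex cover of size 4 (every listed pair touches it), so no matching can be larger.

4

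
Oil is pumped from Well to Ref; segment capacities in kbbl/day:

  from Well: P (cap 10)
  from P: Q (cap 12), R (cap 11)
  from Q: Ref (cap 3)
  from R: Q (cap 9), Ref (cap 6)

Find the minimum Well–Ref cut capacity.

9

Augment Well→P→Q→Ref: bottleneck 3, flow now 3.
Augment Well→P→R→Ref: bottleneck 6, flow now 9.
No augmenting path remains; maximum flow = 9.
By max-flow min-cut, the minimum cut capacity equals the max flow.
In the residual graph, reachable from Well: {Well, P, Q, R}.
Min-cut edges: Q→Ref (3), R→Ref (6); capacity 3 + 6 = 9.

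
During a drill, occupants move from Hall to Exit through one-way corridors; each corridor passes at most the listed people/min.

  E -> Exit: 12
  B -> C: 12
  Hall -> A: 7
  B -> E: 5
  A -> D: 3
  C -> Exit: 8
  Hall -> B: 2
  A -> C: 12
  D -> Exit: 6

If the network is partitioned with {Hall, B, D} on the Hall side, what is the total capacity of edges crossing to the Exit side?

Edges leaving {Hall, B, D}: Hall→A (7), B→C (12), B→E (5), D→Exit (6).
Cut capacity = 7 + 12 + 5 + 6 = 30.

30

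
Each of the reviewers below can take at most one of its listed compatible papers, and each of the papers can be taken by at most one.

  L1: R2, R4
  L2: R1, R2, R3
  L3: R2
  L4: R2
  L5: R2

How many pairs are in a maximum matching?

3

Unit-capacity flow: source→left, listed edges, right→sink; max matching = max flow.
Augmenting path L1→R2 (+1); matched 1.
Augmenting path L2→R1 (+1); matched 2.
Augmenting path L3→R2→L1→R4 (+1); matched 3.
No augmenting path remains; maximum matching = 3.
König certificate: {L1, L2, R2} is a vertex cover of size 3 (every listed pair touches it), so no matching can be larger.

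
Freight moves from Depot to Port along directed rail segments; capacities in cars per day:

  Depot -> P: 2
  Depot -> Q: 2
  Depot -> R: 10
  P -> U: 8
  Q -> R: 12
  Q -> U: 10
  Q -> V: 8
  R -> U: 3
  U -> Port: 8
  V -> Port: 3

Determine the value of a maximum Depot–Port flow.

Augment Depot→P→U→Port: bottleneck 2, flow now 2.
Augment Depot→Q→U→Port: bottleneck 2, flow now 4.
Augment Depot→R→U→Port: bottleneck 3, flow now 7.
No augmenting path remains; maximum flow = 7.
In the residual graph, reachable from Depot: {Depot, R}.
Min-cut edges: Depot→P (2), Depot→Q (2), R→U (3); capacity 2 + 2 + 3 = 7.
This cut is saturated, so no flow can exceed 7.

7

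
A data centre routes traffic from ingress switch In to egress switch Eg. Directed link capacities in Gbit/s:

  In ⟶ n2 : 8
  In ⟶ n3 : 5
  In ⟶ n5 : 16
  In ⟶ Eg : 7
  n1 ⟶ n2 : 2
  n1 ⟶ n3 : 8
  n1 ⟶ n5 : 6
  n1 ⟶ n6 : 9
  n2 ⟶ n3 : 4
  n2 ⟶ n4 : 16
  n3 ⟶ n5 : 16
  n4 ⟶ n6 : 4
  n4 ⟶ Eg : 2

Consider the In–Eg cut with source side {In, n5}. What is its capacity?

20

Edges leaving {In, n5}: In→n2 (8), In→n3 (5), In→Eg (7).
Cut capacity = 8 + 5 + 7 = 20.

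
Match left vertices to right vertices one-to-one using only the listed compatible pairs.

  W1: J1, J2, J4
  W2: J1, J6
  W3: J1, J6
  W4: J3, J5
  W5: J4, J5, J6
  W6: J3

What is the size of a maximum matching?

6

Unit-capacity flow: source→left, listed edges, right→sink; max matching = max flow.
Augmenting path W1→J1 (+1); matched 1.
Augmenting path W2→J6 (+1); matched 2.
Augmenting path W4→J3 (+1); matched 3.
Augmenting path W5→J4 (+1); matched 4.
Augmenting path W3→J1→W1→J2 (+1); matched 5.
Augmenting path W6→J3→W4→J5 (+1); matched 6.
No augmenting path remains; maximum matching = 6.
König certificate: {W1, W2, W3, W4, W5, W6} is a vertex cover of size 6 (every listed pair touches it), so no matching can be larger.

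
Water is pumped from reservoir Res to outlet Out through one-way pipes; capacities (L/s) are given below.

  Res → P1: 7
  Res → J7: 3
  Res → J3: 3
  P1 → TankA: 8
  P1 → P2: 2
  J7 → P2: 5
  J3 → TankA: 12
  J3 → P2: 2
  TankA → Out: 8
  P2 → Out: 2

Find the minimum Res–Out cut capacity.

Augment Res→P1→TankA→Out: bottleneck 7, flow now 7.
Augment Res→J7→P2→Out: bottleneck 2, flow now 9.
Augment Res→J3→TankA→Out: bottleneck 1, flow now 10.
No augmenting path remains; maximum flow = 10.
By max-flow min-cut, the minimum cut capacity equals the max flow.
In the residual graph, reachable from Res: {Res, P1, J7, J3, TankA, P2}.
Min-cut edges: TankA→Out (8), P2→Out (2); capacity 8 + 2 = 10.

10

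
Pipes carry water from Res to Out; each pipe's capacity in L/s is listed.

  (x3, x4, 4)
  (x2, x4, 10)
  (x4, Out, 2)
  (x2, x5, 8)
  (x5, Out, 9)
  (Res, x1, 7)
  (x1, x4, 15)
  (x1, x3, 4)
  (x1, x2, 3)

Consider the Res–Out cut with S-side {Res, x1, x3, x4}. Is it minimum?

Given cut capacity: 3 + 2 = 5.
Augment Res→x1→x4→Out: bottleneck 2, flow now 2.
Augment Res→x1→x2→x5→Out: bottleneck 3, flow now 5.
No augmenting path remains; maximum flow = 5.
Cut capacity 5 equals the max flow, so it is a minimum cut.

Yes — it is a minimum cut (capacity 5).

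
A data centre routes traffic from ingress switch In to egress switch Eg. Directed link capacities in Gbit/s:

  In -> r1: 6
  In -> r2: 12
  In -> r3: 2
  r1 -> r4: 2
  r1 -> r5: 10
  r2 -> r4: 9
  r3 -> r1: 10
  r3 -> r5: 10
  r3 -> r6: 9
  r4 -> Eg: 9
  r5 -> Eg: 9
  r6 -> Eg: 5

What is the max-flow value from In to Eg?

17

Augment In→r1→r4→Eg: bottleneck 2, flow now 2.
Augment In→r1→r5→Eg: bottleneck 4, flow now 6.
Augment In→r2→r4→Eg: bottleneck 7, flow now 13.
Augment In→r3→r5→Eg: bottleneck 2, flow now 15.
Augment In→r2→r4→r1→r5→Eg: bottleneck 2, flow now 17. (uses reverse residual edge)
No augmenting path remains; maximum flow = 17.
In the residual graph, reachable from In: {In, r2}.
Min-cut edges: In→r1 (6), In→r3 (2), r2→r4 (9); capacity 6 + 2 + 9 = 17.
This cut is saturated, so no flow can exceed 17.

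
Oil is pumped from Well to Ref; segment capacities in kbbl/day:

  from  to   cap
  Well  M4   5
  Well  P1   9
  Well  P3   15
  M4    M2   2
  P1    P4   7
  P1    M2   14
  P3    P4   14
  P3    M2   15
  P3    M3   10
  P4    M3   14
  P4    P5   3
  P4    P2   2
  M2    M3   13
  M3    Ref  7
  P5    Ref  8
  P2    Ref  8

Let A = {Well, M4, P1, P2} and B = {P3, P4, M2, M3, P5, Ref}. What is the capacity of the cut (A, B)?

46

Edges leaving {Well, M4, P1, P2}: Well→P3 (15), M4→M2 (2), P1→P4 (7), P1→M2 (14), P2→Ref (8).
Cut capacity = 15 + 2 + 7 + 14 + 8 = 46.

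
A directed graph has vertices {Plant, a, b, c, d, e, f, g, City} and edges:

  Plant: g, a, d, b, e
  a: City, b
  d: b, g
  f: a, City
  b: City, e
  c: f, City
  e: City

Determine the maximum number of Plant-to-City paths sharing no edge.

Assign every edge capacity 1; by Menger, the answer equals the max flow.
Path Plant→a→City (+1); total 1.
Path Plant→b→City (+1); total 2.
Path Plant→e→City (+1); total 3.
No residual Plant→City path; max flow = 3.
Certifying cut of size 3: {Plant→a, b→City, e→City}.

3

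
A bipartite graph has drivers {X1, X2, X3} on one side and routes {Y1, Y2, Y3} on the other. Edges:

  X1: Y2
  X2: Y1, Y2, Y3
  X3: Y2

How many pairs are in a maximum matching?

Unit-capacity flow: source→left, listed edges, right→sink; max matching = max flow.
Augmenting path X1→Y2 (+1); matched 1.
Augmenting path X2→Y1 (+1); matched 2.
No augmenting path remains; maximum matching = 2.
König certificate: {X2, Y2} is a vertex cover of size 2 (every listed pair touches it), so no matching can be larger.

2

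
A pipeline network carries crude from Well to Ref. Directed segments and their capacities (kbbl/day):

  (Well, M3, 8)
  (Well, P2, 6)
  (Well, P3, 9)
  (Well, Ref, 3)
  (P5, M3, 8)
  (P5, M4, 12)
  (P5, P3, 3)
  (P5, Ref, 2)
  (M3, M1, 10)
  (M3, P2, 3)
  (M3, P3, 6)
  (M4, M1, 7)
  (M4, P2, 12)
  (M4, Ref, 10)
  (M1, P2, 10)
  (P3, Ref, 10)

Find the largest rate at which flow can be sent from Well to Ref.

Augment Well→Ref: bottleneck 3, flow now 3.
Augment Well→P3→Ref: bottleneck 9, flow now 12.
Augment Well→M3→P3→Ref: bottleneck 1, flow now 13.
No augmenting path remains; maximum flow = 13.
In the residual graph, reachable from Well: {Well, M3, M1, P2, P3}.
Min-cut edges: Well→Ref (3), P3→Ref (10); capacity 3 + 10 = 13.
This cut is saturated, so no flow can exceed 13.

13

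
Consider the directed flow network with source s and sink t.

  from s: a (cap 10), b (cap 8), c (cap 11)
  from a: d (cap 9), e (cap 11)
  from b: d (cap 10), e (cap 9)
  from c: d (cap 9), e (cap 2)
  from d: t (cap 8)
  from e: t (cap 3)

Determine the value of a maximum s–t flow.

11

Augment s→a→d→t: bottleneck 8, flow now 8.
Augment s→a→e→t: bottleneck 2, flow now 10.
Augment s→b→e→t: bottleneck 1, flow now 11.
No augmenting path remains; maximum flow = 11.
In the residual graph, reachable from s: {s, a, b, c, d, e}.
Min-cut edges: d→t (8), e→t (3); capacity 8 + 3 = 11.
This cut is saturated, so no flow can exceed 11.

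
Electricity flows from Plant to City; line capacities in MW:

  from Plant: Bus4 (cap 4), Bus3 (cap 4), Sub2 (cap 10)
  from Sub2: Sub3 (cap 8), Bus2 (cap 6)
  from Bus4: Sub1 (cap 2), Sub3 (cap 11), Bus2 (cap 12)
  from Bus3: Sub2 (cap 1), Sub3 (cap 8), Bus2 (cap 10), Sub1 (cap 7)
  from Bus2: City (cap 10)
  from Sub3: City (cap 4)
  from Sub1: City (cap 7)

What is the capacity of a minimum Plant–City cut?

18

Augment Plant→Sub2→Bus2→City: bottleneck 6, flow now 6.
Augment Plant→Sub2→Sub3→City: bottleneck 4, flow now 10.
Augment Plant→Bus4→Bus2→City: bottleneck 4, flow now 14.
Augment Plant→Bus3→Sub1→City: bottleneck 4, flow now 18.
No augmenting path remains; maximum flow = 18.
By max-flow min-cut, the minimum cut capacity equals the max flow.
In the residual graph, reachable from Plant: {Plant}.
Min-cut edges: Plant→Sub2 (10), Plant→Bus4 (4), Plant→Bus3 (4); capacity 10 + 4 + 4 = 18.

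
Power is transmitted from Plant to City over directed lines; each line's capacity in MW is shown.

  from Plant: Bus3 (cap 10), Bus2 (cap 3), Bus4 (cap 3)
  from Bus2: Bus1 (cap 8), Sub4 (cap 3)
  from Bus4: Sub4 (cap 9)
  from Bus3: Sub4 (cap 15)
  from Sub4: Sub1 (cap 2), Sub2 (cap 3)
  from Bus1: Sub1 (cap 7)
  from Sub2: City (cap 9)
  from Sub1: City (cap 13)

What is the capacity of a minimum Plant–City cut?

8

Augment Plant→Bus2→Sub4→Sub2→City: bottleneck 3, flow now 3.
Augment Plant→Bus4→Sub4→Sub1→City: bottleneck 2, flow now 5.
Augment Plant→Bus4→Sub4→Bus2→Bus1→Sub1→City: bottleneck 1, flow now 6. (uses reverse residual edge)
Augment Plant→Bus3→Sub4→Bus2→Bus1→Sub1→City: bottleneck 2, flow now 8. (uses reverse residual edge)
No augmenting path remains; maximum flow = 8.
By max-flow min-cut, the minimum cut capacity equals the max flow.
In the residual graph, reachable from Plant: {Plant, Bus4, Bus3, Sub4}.
Min-cut edges: Plant→Bus2 (3), Sub4→Sub2 (3), Sub4→Sub1 (2); capacity 3 + 3 + 2 = 8.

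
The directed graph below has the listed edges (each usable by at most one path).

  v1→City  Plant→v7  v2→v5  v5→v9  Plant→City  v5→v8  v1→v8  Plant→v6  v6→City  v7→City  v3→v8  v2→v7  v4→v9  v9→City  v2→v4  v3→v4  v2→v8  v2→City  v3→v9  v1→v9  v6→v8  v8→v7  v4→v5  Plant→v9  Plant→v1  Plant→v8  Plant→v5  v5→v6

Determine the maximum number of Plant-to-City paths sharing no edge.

Assign every edge capacity 1; by Menger, the answer equals the max flow.
Path Plant→City (+1); total 1.
Path Plant→v1→City (+1); total 2.
Path Plant→v6→City (+1); total 3.
Path Plant→v7→City (+1); total 4.
Path Plant→v9→City (+1); total 5.
No residual Plant→City path; max flow = 5.
Certifying cut of size 5: {Plant→City, Plant→v1, v6→City, v7→City, v9→City}.

5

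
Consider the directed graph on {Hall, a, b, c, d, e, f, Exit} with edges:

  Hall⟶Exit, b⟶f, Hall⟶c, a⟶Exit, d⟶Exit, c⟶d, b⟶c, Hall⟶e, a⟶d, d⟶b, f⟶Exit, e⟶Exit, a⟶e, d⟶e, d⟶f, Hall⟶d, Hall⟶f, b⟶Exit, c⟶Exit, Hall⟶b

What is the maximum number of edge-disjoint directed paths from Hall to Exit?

Assign every edge capacity 1; by Menger, the answer equals the max flow.
Path Hall→Exit (+1); total 1.
Path Hall→b→Exit (+1); total 2.
Path Hall→c→Exit (+1); total 3.
Path Hall→d→Exit (+1); total 4.
Path Hall→e→Exit (+1); total 5.
Path Hall→f→Exit (+1); total 6.
No residual Hall→Exit path; max flow = 6.
Certifying cut of size 6: {Hall→Exit, Hall→b, Hall→c, Hall→d, Hall→e, Hall→f}.

6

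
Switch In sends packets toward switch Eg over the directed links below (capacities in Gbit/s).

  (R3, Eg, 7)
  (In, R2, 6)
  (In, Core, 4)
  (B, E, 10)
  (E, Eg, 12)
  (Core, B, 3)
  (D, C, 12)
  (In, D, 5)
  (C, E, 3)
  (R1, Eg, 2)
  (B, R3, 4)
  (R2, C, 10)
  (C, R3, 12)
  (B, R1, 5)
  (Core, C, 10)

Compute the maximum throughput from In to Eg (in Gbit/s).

13

Augment In→R2→C→E→Eg: bottleneck 3, flow now 3.
Augment In→R2→C→R3→Eg: bottleneck 3, flow now 6.
Augment In→D→C→R3→Eg: bottleneck 4, flow now 10.
Augment In→Core→B→R1→Eg: bottleneck 2, flow now 12.
Augment In→Core→B→E→Eg: bottleneck 1, flow now 13.
No augmenting path remains; maximum flow = 13.
In the residual graph, reachable from In: {In, R2, D, Core, C, R3}.
Min-cut edges: Core→B (3), C→E (3), R3→Eg (7); capacity 3 + 3 + 7 = 13.
This cut is saturated, so no flow can exceed 13.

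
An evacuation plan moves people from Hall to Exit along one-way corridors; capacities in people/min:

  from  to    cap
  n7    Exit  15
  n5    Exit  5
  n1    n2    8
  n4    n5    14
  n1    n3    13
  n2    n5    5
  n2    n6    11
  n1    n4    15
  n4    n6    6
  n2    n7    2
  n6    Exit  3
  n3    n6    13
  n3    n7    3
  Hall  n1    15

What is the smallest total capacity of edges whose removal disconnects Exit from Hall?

Augment Hall→n1→n2→n5→Exit: bottleneck 5, flow now 5.
Augment Hall→n1→n2→n6→Exit: bottleneck 3, flow now 8.
Augment Hall→n1→n3→n7→Exit: bottleneck 3, flow now 11.
Augment Hall→n1→n3→n6→n2→n7→Exit: bottleneck 2, flow now 13. (uses reverse residual edge)
No augmenting path remains; maximum flow = 13.
By max-flow min-cut, the minimum cut capacity equals the max flow.
In the residual graph, reachable from Hall: {Hall, n1, n2, n3, n4, n5, n6}.
Min-cut edges: n2→n7 (2), n3→n7 (3), n5→Exit (5), n6→Exit (3); capacity 2 + 3 + 5 + 3 = 13.

13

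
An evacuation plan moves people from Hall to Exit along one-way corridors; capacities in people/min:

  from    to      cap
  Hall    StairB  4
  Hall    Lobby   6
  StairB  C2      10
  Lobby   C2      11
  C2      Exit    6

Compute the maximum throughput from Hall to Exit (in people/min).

Augment Hall→StairB→C2→Exit: bottleneck 4, flow now 4.
Augment Hall→Lobby→C2→Exit: bottleneck 2, flow now 6.
No augmenting path remains; maximum flow = 6.
In the residual graph, reachable from Hall: {Hall, StairB, Lobby, C2}.
Min-cut edges: C2→Exit (6); capacity 6 = 6.
This cut is saturated, so no flow can exceed 6.

6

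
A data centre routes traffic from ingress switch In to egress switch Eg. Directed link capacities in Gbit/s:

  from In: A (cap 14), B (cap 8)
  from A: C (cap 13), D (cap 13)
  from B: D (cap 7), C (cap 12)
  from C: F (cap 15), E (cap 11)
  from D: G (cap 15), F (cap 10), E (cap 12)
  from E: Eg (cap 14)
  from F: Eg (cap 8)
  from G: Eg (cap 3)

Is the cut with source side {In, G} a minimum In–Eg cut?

Given cut capacity: 14 + 8 + 3 = 25.
Augment In→A→C→E→Eg: bottleneck 11, flow now 11.
Augment In→A→C→F→Eg: bottleneck 2, flow now 13.
Augment In→A→D→E→Eg: bottleneck 1, flow now 14.
Augment In→B→C→F→Eg: bottleneck 6, flow now 20.
Augment In→B→D→E→Eg: bottleneck 2, flow now 22.
No augmenting path remains; maximum flow = 22.
In the residual graph, reachable from In: {In}.
Min-cut edges: In→A (14), In→B (8); capacity 14 + 8 = 22.
Cut capacity 25 exceeds the max flow 22, so it is not minimum.

No — its capacity is 25, but the minimum cut has capacity 22.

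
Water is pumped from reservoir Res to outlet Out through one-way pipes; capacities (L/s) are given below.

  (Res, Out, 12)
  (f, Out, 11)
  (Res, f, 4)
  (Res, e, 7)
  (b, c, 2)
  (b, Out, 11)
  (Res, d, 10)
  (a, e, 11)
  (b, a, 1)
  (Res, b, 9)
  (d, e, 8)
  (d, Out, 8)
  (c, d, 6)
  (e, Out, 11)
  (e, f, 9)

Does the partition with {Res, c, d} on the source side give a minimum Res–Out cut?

No — its capacity is 48, but the minimum cut has capacity 42.

Given cut capacity: 9 + 7 + 4 + 12 + 8 + 8 = 48.
Augment Res→Out: bottleneck 12, flow now 12.
Augment Res→b→Out: bottleneck 9, flow now 21.
Augment Res→d→Out: bottleneck 8, flow now 29.
Augment Res→e→Out: bottleneck 7, flow now 36.
Augment Res→f→Out: bottleneck 4, flow now 40.
Augment Res→d→e→Out: bottleneck 2, flow now 42.
No augmenting path remains; maximum flow = 42.
In the residual graph, reachable from Res: {Res}.
Min-cut edges: Res→b (9), Res→d (10), Res→e (7), Res→f (4), Res→Out (12); capacity 9 + 10 + 7 + 4 + 12 = 42.
Cut capacity 48 exceeds the max flow 42, so it is not minimum.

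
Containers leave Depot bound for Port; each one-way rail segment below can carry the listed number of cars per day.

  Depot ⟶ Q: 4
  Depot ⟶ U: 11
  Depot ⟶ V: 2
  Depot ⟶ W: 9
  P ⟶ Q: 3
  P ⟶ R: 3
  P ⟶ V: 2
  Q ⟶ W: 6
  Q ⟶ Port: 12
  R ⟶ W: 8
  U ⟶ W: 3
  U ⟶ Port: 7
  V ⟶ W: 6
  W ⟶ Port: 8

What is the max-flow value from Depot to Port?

Augment Depot→Q→Port: bottleneck 4, flow now 4.
Augment Depot→U→Port: bottleneck 7, flow now 11.
Augment Depot→W→Port: bottleneck 8, flow now 19.
No augmenting path remains; maximum flow = 19.
In the residual graph, reachable from Depot: {Depot, U, V, W}.
Min-cut edges: Depot→Q (4), U→Port (7), W→Port (8); capacity 4 + 7 + 8 = 19.
This cut is saturated, so no flow can exceed 19.

19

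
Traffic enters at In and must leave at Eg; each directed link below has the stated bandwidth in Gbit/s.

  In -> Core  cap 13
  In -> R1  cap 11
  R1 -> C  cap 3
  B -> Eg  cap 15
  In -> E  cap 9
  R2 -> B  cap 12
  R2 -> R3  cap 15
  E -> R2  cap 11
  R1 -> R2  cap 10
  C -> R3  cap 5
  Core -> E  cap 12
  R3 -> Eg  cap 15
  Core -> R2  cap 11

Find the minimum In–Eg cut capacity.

Augment In→R1→C→R3→Eg: bottleneck 3, flow now 3.
Augment In→R1→R2→B→Eg: bottleneck 8, flow now 11.
Augment In→Core→R2→B→Eg: bottleneck 4, flow now 15.
Augment In→Core→R2→R3→Eg: bottleneck 7, flow now 22.
Augment In→E→R2→R3→Eg: bottleneck 5, flow now 27.
No augmenting path remains; maximum flow = 27.
By max-flow min-cut, the minimum cut capacity equals the max flow.
In the residual graph, reachable from In: {In, R1, Core, E, C, R2, R3}.
Min-cut edges: R2→B (12), R3→Eg (15); capacity 12 + 15 = 27.

27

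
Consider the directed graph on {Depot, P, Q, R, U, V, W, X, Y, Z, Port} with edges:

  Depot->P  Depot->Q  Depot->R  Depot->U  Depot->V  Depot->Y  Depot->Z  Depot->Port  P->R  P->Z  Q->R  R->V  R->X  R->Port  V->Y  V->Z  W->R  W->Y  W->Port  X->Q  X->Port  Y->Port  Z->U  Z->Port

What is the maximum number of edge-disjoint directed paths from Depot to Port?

5

Assign every edge capacity 1; by Menger, the answer equals the max flow.
Path Depot→Port (+1); total 1.
Path Depot→R→Port (+1); total 2.
Path Depot→Y→Port (+1); total 3.
Path Depot→Z→Port (+1); total 4.
Path Depot→P→R→X→Port (+1); total 5.
No residual Depot→Port path; max flow = 5.
Certifying cut of size 5: {Depot→Port, R→Port, R→X, Y→Port, Z→Port}.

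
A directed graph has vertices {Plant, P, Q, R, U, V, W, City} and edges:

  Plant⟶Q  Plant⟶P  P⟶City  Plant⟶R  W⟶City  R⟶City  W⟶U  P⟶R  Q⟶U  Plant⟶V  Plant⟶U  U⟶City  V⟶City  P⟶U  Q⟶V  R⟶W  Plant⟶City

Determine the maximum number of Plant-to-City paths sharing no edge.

Assign every edge capacity 1; by Menger, the answer equals the max flow.
Path Plant→City (+1); total 1.
Path Plant→P→City (+1); total 2.
Path Plant→R→City (+1); total 3.
Path Plant→U→City (+1); total 4.
Path Plant→V→City (+1); total 5.
No residual Plant→City path; max flow = 5.
Certifying cut of size 5: {Plant→City, Plant→P, Plant→R, U→City, V→City}.

5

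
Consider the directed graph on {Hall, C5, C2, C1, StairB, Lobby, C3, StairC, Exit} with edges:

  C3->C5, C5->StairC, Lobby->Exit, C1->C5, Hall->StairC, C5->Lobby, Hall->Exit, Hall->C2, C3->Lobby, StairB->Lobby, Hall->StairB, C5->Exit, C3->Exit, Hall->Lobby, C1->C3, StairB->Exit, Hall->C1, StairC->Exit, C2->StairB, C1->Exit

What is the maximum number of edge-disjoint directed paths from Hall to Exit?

5

Assign every edge capacity 1; by Menger, the answer equals the max flow.
Path Hall→Exit (+1); total 1.
Path Hall→C1→Exit (+1); total 2.
Path Hall→StairB→Exit (+1); total 3.
Path Hall→Lobby→Exit (+1); total 4.
Path Hall→StairC→Exit (+1); total 5.
No residual Hall→Exit path; max flow = 5.
Certifying cut of size 5: {Hall→C1, Hall→Exit, Hall→StairC, Lobby→Exit, StairB→Exit}.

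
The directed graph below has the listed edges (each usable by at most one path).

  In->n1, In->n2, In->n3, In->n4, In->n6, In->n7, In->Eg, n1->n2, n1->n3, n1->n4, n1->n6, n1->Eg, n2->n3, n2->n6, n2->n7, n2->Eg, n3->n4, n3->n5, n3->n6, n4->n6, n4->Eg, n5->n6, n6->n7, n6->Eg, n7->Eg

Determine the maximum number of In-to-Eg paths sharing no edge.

6

Assign every edge capacity 1; by Menger, the answer equals the max flow.
Path In→Eg (+1); total 1.
Path In→n1→Eg (+1); total 2.
Path In→n2→Eg (+1); total 3.
Path In→n4→Eg (+1); total 4.
Path In→n6→Eg (+1); total 5.
Path In→n7→Eg (+1); total 6.
No residual In→Eg path; max flow = 6.
Certifying cut of size 6: {In→Eg, In→n1, In→n2, n4→Eg, n6→Eg, n7→Eg}.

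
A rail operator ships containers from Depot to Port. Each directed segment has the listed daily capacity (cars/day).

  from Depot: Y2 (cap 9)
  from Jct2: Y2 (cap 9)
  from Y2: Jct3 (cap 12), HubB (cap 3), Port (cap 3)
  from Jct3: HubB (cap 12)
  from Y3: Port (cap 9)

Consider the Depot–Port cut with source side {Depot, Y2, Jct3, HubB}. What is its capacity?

Edges leaving {Depot, Y2, Jct3, HubB}: Y2→Port (3).
Cut capacity = 3 = 3.

3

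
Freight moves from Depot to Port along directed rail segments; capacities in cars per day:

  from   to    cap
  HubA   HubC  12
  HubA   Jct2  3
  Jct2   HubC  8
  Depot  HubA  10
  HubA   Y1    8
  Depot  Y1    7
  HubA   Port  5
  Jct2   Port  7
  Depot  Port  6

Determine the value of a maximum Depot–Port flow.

14

Augment Depot→Port: bottleneck 6, flow now 6.
Augment Depot→HubA→Port: bottleneck 5, flow now 11.
Augment Depot→HubA→Jct2→Port: bottleneck 3, flow now 14.
No augmenting path remains; maximum flow = 14.
In the residual graph, reachable from Depot: {Depot, HubA, Y1, HubC}.
Min-cut edges: Depot→Port (6), HubA→Jct2 (3), HubA→Port (5); capacity 6 + 3 + 5 = 14.
This cut is saturated, so no flow can exceed 14.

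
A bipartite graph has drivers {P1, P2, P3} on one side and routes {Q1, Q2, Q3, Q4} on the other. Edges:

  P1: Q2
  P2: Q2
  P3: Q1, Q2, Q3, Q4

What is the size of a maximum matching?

2

Unit-capacity flow: source→left, listed edges, right→sink; max matching = max flow.
Augmenting path P1→Q2 (+1); matched 1.
Augmenting path P3→Q1 (+1); matched 2.
No augmenting path remains; maximum matching = 2.
König certificate: {P3, Q2} is a vertex cover of size 2 (every listed pair touches it), so no matching can be larger.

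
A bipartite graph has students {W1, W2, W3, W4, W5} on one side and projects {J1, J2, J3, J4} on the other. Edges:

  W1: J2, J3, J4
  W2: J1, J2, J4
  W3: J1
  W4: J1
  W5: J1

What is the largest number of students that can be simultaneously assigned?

Unit-capacity flow: source→left, listed edges, right→sink; max matching = max flow.
Augmenting path W1→J2 (+1); matched 1.
Augmenting path W2→J1 (+1); matched 2.
Augmenting path W3→J1→W2→J4 (+1); matched 3.
No augmenting path remains; maximum matching = 3.
König certificate: {W1, W2, J1} is a vertex cover of size 3 (every listed pair touches it), so no matching can be larger.

3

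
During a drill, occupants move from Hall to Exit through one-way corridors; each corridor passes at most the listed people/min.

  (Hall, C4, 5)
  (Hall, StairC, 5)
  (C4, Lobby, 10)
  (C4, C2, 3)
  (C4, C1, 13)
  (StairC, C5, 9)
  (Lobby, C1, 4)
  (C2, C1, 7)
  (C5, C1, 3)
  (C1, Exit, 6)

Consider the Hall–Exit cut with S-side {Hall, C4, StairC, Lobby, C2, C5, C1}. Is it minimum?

Given cut capacity: 6 = 6.
Augment Hall→C4→C1→Exit: bottleneck 5, flow now 5.
Augment Hall→StairC→C5→C1→Exit: bottleneck 1, flow now 6.
No augmenting path remains; maximum flow = 6.
Cut capacity 6 equals the max flow, so it is a minimum cut.

Yes — it is a minimum cut (capacity 6).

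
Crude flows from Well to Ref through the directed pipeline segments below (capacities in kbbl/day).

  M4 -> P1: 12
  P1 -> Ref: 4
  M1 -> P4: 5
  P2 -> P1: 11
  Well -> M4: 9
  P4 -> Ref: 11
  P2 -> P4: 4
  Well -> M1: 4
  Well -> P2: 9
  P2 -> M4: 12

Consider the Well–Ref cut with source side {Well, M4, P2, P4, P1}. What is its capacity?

Edges leaving {Well, M4, P2, P4, P1}: Well→M1 (4), P4→Ref (11), P1→Ref (4).
Cut capacity = 4 + 11 + 4 = 19.

19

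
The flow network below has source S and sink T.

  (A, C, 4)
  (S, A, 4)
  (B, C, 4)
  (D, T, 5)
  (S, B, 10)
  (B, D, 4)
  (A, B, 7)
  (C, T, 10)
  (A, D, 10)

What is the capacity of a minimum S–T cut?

Augment S→A→C→T: bottleneck 4, flow now 4.
Augment S→B→C→T: bottleneck 4, flow now 8.
Augment S→B→D→T: bottleneck 4, flow now 12.
No augmenting path remains; maximum flow = 12.
By max-flow min-cut, the minimum cut capacity equals the max flow.
In the residual graph, reachable from S: {S, B}.
Min-cut edges: S→A (4), B→C (4), B→D (4); capacity 4 + 4 + 4 = 12.

12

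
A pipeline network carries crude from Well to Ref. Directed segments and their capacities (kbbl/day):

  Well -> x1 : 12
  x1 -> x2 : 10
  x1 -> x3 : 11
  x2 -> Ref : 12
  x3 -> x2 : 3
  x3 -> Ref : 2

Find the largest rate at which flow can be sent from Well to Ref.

12

Augment Well→x1→x2→Ref: bottleneck 10, flow now 10.
Augment Well→x1→x3→Ref: bottleneck 2, flow now 12.
No augmenting path remains; maximum flow = 12.
In the residual graph, reachable from Well: {Well}.
Min-cut edges: Well→x1 (12); capacity 12 = 12.
This cut is saturated, so no flow can exceed 12.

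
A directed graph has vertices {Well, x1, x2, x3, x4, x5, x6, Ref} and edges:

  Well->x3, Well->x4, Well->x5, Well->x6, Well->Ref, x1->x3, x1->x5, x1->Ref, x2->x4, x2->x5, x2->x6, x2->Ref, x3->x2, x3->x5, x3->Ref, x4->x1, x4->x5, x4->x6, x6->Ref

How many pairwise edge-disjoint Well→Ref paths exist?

Assign every edge capacity 1; by Menger, the answer equals the max flow.
Path Well→Ref (+1); total 1.
Path Well→x3→Ref (+1); total 2.
Path Well→x6→Ref (+1); total 3.
Path Well→x4→x1→Ref (+1); total 4.
No residual Well→Ref path; max flow = 4.
Certifying cut of size 4: {Well→Ref, Well→x3, Well→x4, Well→x6}.

4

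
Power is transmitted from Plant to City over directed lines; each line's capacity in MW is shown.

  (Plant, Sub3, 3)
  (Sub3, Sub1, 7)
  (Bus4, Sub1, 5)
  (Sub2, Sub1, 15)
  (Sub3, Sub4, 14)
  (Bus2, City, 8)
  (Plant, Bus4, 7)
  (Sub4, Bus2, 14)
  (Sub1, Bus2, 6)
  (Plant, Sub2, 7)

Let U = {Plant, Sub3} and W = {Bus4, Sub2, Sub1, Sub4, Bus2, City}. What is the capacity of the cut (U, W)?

Edges leaving {Plant, Sub3}: Plant→Bus4 (7), Plant→Sub2 (7), Sub3→Sub1 (7), Sub3→Sub4 (14).
Cut capacity = 7 + 7 + 7 + 14 = 35.

35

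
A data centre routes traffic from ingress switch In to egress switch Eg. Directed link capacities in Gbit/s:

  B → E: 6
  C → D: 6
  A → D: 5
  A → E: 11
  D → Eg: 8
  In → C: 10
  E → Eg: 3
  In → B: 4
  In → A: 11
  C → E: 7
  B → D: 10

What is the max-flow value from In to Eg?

11

Augment In→A→D→Eg: bottleneck 5, flow now 5.
Augment In→A→E→Eg: bottleneck 3, flow now 8.
Augment In→B→D→Eg: bottleneck 3, flow now 11.
No augmenting path remains; maximum flow = 11.
In the residual graph, reachable from In: {In, A, B, C, D, E}.
Min-cut edges: D→Eg (8), E→Eg (3); capacity 8 + 3 = 11.
This cut is saturated, so no flow can exceed 11.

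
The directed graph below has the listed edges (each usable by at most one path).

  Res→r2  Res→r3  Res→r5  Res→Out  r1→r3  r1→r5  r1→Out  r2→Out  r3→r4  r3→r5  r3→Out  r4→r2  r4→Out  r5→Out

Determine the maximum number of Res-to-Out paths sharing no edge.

Assign every edge capacity 1; by Menger, the answer equals the max flow.
Path Res→Out (+1); total 1.
Path Res→r2→Out (+1); total 2.
Path Res→r3→Out (+1); total 3.
Path Res→r5→Out (+1); total 4.
No residual Res→Out path; max flow = 4.
Certifying cut of size 4: {Res→Out, Res→r2, Res→r3, Res→r5}.

4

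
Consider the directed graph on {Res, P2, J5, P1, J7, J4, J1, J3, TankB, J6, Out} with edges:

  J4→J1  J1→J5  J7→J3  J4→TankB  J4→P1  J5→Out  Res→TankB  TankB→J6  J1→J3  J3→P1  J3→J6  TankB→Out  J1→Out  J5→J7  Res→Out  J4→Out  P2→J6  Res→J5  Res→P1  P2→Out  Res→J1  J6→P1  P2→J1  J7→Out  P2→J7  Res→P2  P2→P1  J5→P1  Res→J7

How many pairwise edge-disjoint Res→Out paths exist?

6

Assign every edge capacity 1; by Menger, the answer equals the max flow.
Path Res→Out (+1); total 1.
Path Res→P2→Out (+1); total 2.
Path Res→J5→Out (+1); total 3.
Path Res→J7→Out (+1); total 4.
Path Res→J1→Out (+1); total 5.
Path Res→TankB→Out (+1); total 6.
No residual Res→Out path; max flow = 6.
Certifying cut of size 6: {Res→J1, Res→J5, Res→J7, Res→Out, Res→P2, Res→TankB}.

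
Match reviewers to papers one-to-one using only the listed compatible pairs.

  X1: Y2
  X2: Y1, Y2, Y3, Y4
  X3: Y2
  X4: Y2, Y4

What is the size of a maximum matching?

3

Unit-capacity flow: source→left, listed edges, right→sink; max matching = max flow.
Augmenting path X1→Y2 (+1); matched 1.
Augmenting path X2→Y1 (+1); matched 2.
Augmenting path X4→Y4 (+1); matched 3.
No augmenting path remains; maximum matching = 3.
König certificate: {X2, X4, Y2} is a vertex cover of size 3 (every listed pair touches it), so no matching can be larger.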